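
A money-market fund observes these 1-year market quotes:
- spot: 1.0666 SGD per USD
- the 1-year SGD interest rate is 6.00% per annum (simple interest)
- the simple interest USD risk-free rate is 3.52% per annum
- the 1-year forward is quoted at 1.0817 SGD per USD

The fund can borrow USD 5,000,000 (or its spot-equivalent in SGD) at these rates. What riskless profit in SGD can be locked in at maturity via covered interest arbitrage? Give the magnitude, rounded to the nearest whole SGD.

T = 1 year.
Route A — deposit USD, sell forward: 5,000,000 × 1.035200 × 1.0817 = SGD 5,598,879.20.
Route B — convert at spot, deposit SGD: 5,000,000 × 1.0666 × 1.060000 = SGD 5,652,980.00.
The quoted forward undervalues USD, so borrow USD, convert to SGD at spot, deposit the SGD at 6.00%, and buy USD forward at 1.0817 to cover the loan.
Arbitrage profit = |5,598,879.20 − 5,652,980.00| = SGD 54,101.

SGD 54,101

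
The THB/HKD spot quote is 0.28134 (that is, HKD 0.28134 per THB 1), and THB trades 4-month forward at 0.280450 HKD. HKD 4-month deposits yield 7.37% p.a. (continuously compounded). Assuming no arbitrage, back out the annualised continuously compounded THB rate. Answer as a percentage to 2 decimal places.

T = 4/12 years.
CIP gives F = S · g_HKD/g_THB, so g_HKD/g_THB = 0.28045/0.28134 = 0.9968366.
HKD growth factor: e^(0.0737×4/12) = 1.0248709.
That pins the THB growth at 1.0281233.
Take logs: ln 1.0281233 / (4/12) = 0.083205, so 8.32%.

8.32%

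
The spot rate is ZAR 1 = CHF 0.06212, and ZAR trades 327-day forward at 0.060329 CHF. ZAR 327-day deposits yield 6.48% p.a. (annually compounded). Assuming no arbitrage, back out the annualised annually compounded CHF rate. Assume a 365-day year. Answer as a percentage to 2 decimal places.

T = 327/365 years.
By CIP, F/S equals the CHF-to-ZAR growth ratio: 0.060329/0.06212 = 0.9711687.
The ZAR side grows by (1 + 0.0648)^(327/365) = 1.0578624.
That pins the CHF growth at 1.0273629.
Annualise: 1.0273629^(365/327) − 1 = 0.030591 = 3.06%.

3.06%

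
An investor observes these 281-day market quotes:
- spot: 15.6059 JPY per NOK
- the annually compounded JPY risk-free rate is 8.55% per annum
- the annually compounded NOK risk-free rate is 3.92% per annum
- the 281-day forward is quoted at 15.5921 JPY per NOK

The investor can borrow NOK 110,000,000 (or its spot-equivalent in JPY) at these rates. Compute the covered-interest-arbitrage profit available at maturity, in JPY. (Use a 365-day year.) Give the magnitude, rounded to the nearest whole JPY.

JPY 61,908,502

T = 281/365 years.
Keep in NOK, deliver into the forward: 110,000,000·1.030044645268·15.5921 = JPY 1,766,661,502.48.
Swap to JPY now, deposit: 110,000,000·15.6059·1.065197372738 = JPY 1,828,570,004.71.
The quoted forward undervalues NOK, so borrow NOK, convert to JPY at spot, deposit the JPY at 8.55%, and buy NOK forward at 15.5921 to cover the loan.
The gap between the two covered legs is JPY 61,908,502.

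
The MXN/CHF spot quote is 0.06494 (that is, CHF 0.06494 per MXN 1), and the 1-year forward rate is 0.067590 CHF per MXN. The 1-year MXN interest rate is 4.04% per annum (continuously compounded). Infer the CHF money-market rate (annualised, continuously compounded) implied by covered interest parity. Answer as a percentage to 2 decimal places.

8.04%

T = 1 year.
By CIP, F/S equals the CHF-to-MXN growth ratio: 0.06759/0.06494 = 1.0408069.
MXN growth factor: e^(0.0404×1) = 1.0412272.
Hence g_CHF = 1.0837165.
Take logs: ln 1.0837165 / 1 = 0.080396, so 8.04%.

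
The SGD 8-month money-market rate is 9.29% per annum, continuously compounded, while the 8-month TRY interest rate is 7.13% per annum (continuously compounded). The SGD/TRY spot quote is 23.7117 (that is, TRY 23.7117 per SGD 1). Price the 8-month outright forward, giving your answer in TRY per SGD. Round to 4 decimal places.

23.3727

T = 8/12 years.
TRY accumulates by e^(0.0713×8/12) = 1.04868116.
Growth of 1 SGD over T: e^(0.0929×8/12) = 1.06389142.
Forward (TRY per SGD) = 23.7117 × 1.04868116 / 1.06389142 = 23.372698.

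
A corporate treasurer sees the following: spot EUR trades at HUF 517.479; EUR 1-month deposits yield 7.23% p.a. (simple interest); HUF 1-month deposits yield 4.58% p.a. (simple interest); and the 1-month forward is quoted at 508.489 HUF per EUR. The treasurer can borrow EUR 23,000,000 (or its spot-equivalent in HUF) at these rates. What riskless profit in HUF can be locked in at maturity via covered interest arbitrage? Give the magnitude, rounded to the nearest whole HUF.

HUF 181,732,168

T = 1/12 years.
Route A — deposit EUR, sell forward: 23,000,000 × 1.006025 × 508.489 = HUF 11,765,710,863.18.
Route B — convert at spot, deposit HUF: 23,000,000 × 517.479 × 1.003816666667 = HUF 11,947,443,031.55.
The quoted forward undervalues EUR, so borrow EUR, convert to HUF at spot, deposit the HUF at 4.58%, and buy EUR forward at 508.489 to cover the loan.
Arbitrage profit = |11,765,710,863.18 − 11,947,443,031.55| = HUF 181,732,168.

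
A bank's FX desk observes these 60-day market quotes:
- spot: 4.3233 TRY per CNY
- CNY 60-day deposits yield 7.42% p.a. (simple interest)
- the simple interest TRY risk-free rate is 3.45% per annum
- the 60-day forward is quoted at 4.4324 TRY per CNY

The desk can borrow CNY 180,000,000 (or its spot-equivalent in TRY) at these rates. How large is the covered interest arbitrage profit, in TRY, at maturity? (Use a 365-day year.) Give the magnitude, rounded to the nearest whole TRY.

TRY 24,956,045

T = 60/365 years.
Invest the CNY and cover forward: 180,000,000 × 1.01219726027 × 4.4324 = TRY 807,563,364.56.
Convert at spot and invest in TRY: 180,000,000 × 4.3233 × 1.00567123288 = TRY 782,607,319.40.
The quoted forward overvalues CNY, so borrow TRY, buy CNY at spot, deposit the CNY at 7.42%, and sell the proceeds forward at 4.4324.
The gap between the two covered legs is TRY 24,956,045.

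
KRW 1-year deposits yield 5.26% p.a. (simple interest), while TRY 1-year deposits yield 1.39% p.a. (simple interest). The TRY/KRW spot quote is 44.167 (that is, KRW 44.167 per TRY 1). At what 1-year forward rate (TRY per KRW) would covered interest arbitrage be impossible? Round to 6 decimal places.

T = 1 year.
Growth of 1 KRW over T: 1 + 0.0526×1 = 1.052600.
TRY growth factor: 1 + 0.0139×1 = 1.013900.
CIP: F = S · (grow KRW)/(grow TRY) = 44.167 × 1.052600/1.013900 = 45.85283 KRW per TRY.
Quoted the other way: 1/45.85283 = 0.021809 TRY per KRW.

0.021809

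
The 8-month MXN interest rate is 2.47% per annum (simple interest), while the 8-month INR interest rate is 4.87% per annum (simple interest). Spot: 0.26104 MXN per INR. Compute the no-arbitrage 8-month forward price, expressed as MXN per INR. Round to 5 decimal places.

0.25699

T = 8/12 years.
MXN accumulates by 1 + 0.0247×8/12 = 1.0164667.
INR growth factor: 1 + 0.0487×8/12 = 1.0324667.
So F = 0.26104 × 1.0164667 / 1.0324667 = 0.2569947 (MXN/INR).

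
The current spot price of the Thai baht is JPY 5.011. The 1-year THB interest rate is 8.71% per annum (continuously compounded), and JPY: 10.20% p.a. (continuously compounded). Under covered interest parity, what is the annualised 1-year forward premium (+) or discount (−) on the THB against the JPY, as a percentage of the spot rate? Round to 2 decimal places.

+1.50%

T = 1 year.
CIP forward (JPY per THB) = 5.011 × 1.1073835/1.0910058 = 5.086223.
(F − S)/S ÷ T = (5.086223 − 5.011)/5.011/1 = 0.015012 → 1.50%.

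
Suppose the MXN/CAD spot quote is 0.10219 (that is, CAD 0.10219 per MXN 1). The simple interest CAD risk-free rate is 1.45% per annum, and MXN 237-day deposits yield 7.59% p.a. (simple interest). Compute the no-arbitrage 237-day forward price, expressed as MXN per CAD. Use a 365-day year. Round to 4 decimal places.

10.1722

T = 237/365 years.
CAD accumulates by 1 + 0.0145×237/365 = 1.00941507.
MXN accumulates by 1 + 0.0759×237/365 = 1.04928301.
Forward (CAD per MXN) = 0.10219 × 1.00941507 / 1.04928301 = 0.098307249.
Quoted the other way: 1/0.098307249 = 10.1722 MXN per CAD.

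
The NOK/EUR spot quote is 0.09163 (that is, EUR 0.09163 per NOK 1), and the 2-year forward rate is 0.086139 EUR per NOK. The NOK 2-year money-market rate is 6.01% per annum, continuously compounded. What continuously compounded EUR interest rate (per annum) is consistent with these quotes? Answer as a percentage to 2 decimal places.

T = 2 years.
F/S = 0.086139/0.09163 = 0.9400742 = (growth of EUR) / (growth of NOK).
The NOK side grows by e^(0.0601×2) = 1.1277224.
That pins the EUR growth at 1.0601427.
r = ln(1.0601427)/2 = 0.029202 → 2.92%.

2.92%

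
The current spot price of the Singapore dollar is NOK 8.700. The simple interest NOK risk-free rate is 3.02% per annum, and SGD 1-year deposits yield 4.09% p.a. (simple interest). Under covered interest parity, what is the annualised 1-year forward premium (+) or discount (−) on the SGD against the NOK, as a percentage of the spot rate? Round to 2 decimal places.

T = 1 year.
F = S · g_NOK/g_SGD = 8.7 × 1.030200/1.040900 = 8.610568.
Annualised premium = (F − S)/S × (1/T) = (8.610568 − 8.7)/8.7 ÷ 1 = -1.03%.

-1.03%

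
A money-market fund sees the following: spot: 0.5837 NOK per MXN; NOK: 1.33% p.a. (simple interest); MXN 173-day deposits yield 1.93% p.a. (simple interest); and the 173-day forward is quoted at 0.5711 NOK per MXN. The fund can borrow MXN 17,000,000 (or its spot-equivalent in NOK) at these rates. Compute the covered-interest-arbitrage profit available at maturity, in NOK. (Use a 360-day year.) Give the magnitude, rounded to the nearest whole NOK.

NOK 187,576

T = 173/360 years.
Keep in MXN, deliver into the forward: 17,000,000·1.009274722·0.5711 = NOK 9,798,745.49.
Swap to NOK now, deposit: 17,000,000·0.5837·1.006391389 = NOK 9,986,321.11.
The quoted forward undervalues MXN, so borrow MXN, convert to NOK at spot, deposit the NOK at 1.33%, and buy MXN forward at 0.5711 to cover the loan.
Profit = 9,986,321.11 − 9,798,745.49 = NOK 187,576.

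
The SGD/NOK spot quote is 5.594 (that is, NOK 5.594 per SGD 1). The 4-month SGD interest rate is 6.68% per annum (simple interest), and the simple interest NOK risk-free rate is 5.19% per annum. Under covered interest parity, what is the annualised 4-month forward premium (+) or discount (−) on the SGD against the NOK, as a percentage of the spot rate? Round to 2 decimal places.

T = 4/12 years.
F = S · g_NOK/g_SGD = 5.594 × 1.017300/1.0222667 = 5.566821.
(F − S)/S ÷ T = (5.566821 − 5.594)/5.594/(4/12) = -0.014576 → -1.46%.

-1.46%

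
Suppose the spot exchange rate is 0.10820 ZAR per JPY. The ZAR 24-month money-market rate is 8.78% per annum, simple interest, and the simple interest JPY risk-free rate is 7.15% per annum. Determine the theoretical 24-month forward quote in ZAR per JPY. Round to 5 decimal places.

0.11129

T = 2 years.
Growth of 1 ZAR over T: 1 + 0.0878×2 = 1.175600.
JPY accumulates by 1 + 0.0715×2 = 1.143000.
So F = 0.1082 × 1.175600 / 1.143000 = 0.1112860 (ZAR/JPY).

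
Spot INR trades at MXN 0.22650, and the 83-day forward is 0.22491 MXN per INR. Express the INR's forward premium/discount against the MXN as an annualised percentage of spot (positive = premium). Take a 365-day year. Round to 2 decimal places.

T = 83/365 years.
INR trades forward at -0.70199% vs spot over the period.
×(1/T) gives -3.09% p.a.

-3.09%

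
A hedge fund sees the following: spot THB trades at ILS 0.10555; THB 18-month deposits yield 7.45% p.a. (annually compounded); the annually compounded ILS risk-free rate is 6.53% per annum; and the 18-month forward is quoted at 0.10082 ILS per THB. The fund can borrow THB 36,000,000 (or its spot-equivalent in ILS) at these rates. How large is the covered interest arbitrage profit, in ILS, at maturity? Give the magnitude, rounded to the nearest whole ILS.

ILS 135,420

T = 18/12 years.
Keep in THB, deliver into the forward: 36,000,000·1.113806197·0.10082 = ILS 4,042,581.87.
Swap to ILS now, deposit: 36,000,000·0.10555·1.099532044 = ILS 4,178,001.86.
The quoted forward undervalues THB, so borrow THB, convert to ILS at spot, deposit the ILS at 6.53%, and buy THB forward at 0.10082 to cover the loan.
Profit = 4,178,001.86 − 4,042,581.87 = ILS 135,420.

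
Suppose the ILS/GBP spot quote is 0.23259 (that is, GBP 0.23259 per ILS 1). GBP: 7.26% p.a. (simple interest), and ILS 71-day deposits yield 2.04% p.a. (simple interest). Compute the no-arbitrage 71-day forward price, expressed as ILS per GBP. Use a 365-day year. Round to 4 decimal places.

T = 71/365 years.
GBP growth factor: 1 + 0.0726×71/365 = 1.0141222.
ILS growth factor: 1 + 0.0204×71/365 = 1.0039682.
CIP: F = S · (grow GBP)/(grow ILS) = 0.23259 × 1.0141222/1.0039682 = 0.2349424 GBP per ILS.
Invert for ILS per GBP: 1 / 0.2349424 = 4.2564.

4.2564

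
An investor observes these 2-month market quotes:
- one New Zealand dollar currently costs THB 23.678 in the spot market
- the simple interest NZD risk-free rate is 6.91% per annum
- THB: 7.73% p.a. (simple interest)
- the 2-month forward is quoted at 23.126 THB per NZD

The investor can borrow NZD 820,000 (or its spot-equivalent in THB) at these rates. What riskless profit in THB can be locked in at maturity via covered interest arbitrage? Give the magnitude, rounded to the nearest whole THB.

THB 484,388

T = 2/12 years.
Route A — deposit NZD, sell forward: 820,000 × 1.0115166667 × 23.126 = THB 19,181,714.24.
Route B — convert at spot, deposit THB: 820,000 × 23.678 × 1.0128833333 = THB 19,666,102.28.
The quoted forward undervalues NZD, so borrow NZD, convert to THB at spot, deposit the THB at 7.73%, and buy NZD forward at 23.126 to cover the loan.
Arbitrage profit = |19,181,714.24 − 19,666,102.28| = THB 484,388.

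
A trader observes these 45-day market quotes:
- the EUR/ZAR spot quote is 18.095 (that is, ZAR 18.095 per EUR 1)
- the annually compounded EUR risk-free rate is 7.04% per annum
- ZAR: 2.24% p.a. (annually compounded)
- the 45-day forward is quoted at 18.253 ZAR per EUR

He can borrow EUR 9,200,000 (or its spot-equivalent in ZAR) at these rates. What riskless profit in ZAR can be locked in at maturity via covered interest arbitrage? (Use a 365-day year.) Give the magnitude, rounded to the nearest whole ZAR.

ZAR 2,412,736

T = 45/365 years.
Route A — deposit EUR, sell forward: 9,200,000 × 1.00842283156 × 18.253 = ZAR 169,342,025.89.
Route B — convert at spot, deposit ZAR: 9,200,000 × 18.095 × 1.00273490073 = ZAR 166,929,289.86.
The quoted forward overvalues EUR, so borrow ZAR, buy EUR at spot, deposit the EUR at 7.04%, and sell the proceeds forward at 18.253.
The gap between the two covered legs is ZAR 2,412,736.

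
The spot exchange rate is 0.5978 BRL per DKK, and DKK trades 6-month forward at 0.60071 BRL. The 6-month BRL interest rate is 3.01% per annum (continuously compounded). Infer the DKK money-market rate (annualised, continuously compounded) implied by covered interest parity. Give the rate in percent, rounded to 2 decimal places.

2.04%

T = 6/12 years.
F/S = 0.60071/0.5978 = 1.0048678 = (growth of BRL) / (growth of DKK).
BRL growth factor: e^(0.0301×6/12) = 1.0151638.
So the DKK growth factor = 1.0102461.
r = ln(1.0102461)/(6/12) = 0.020388 → 2.04%.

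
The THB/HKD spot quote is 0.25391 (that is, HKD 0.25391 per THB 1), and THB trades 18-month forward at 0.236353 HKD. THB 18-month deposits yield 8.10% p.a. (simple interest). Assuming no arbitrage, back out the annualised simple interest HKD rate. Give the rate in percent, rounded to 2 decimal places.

T = 18/12 years.
By CIP, F/S equals the HKD-to-THB growth ratio: 0.236353/0.25391 = 0.9308535.
THB growth factor: 1 + 0.0810×18/12 = 1.121500.
So the HKD growth factor = 1.0439522.
(1.0439522 − 1)/T = 0.029301, i.e. 2.93%.

2.93%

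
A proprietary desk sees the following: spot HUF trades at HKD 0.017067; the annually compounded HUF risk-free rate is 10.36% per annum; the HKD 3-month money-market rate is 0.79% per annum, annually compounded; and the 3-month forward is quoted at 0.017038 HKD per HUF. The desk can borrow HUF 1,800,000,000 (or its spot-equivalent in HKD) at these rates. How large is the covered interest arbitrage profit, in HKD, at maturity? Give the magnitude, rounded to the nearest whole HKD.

HKD 652,500

T = 3/12 years.
Invest the HUF and cover forward: 1,800,000,000 × 1.0249505739 × 0.017038 = HKD 31,433,594.18.
Convert at spot and invest in HKD: 1,800,000,000 × 0.017067 × 1.0019691759 = HKD 30,781,094.27.
The quoted forward overvalues HUF, so borrow HKD, buy HUF at spot, deposit the HUF at 10.36%, and sell the proceeds forward at 0.017038.
The gap between the two covered legs is HKD 652,500.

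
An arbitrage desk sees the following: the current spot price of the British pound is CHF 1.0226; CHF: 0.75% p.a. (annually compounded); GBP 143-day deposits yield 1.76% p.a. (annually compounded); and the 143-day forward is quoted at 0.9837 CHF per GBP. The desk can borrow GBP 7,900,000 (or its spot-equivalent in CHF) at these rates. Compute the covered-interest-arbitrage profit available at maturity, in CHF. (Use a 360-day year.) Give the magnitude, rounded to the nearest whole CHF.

T = 143/360 years.
Route A — deposit GBP, sell forward: 7,900,000 × 1.006954372 × 0.9837 = CHF 7,825,274.02.
Route B — convert at spot, deposit CHF: 7,900,000 × 1.0226 × 1.002972459 = CHF 8,102,553.13.
The quoted forward undervalues GBP, so borrow GBP, convert to CHF at spot, deposit the CHF at 0.75%, and buy GBP forward at 0.9837 to cover the loan.
Profit = 8,102,553.13 − 7,825,274.02 = CHF 277,279.

CHF 277,279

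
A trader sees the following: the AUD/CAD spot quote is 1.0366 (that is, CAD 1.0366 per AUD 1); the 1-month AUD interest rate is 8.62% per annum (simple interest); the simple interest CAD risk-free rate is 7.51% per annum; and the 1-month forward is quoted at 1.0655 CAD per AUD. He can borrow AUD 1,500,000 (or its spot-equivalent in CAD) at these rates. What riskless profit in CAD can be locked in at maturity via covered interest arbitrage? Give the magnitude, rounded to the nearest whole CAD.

T = 1/12 years.
Invest the AUD and cover forward: 1,500,000 × 1.007183333 × 1.0655 = CAD 1,609,730.76.
Convert at spot and invest in CAD: 1,500,000 × 1.0366 × 1.006258333 = CAD 1,564,631.08.
The quoted forward overvalues AUD, so borrow CAD, buy AUD at spot, deposit the AUD at 8.62%, and sell the proceeds forward at 1.0655.
Arbitrage profit = |1,609,730.76 − 1,564,631.08| = CAD 45,100.

CAD 45,100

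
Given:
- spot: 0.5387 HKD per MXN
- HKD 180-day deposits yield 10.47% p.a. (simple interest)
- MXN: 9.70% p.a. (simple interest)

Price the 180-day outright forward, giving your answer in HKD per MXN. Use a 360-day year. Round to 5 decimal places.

0.54068

T = 180/360 years.
Growth of 1 HKD over T: 1 + 0.1047×180/360 = 1.052350.
MXN accumulates by 1 + 0.0970×180/360 = 1.048500.
Forward (HKD per MXN) = 0.5387 × 1.052350 / 1.048500 = 0.5406781.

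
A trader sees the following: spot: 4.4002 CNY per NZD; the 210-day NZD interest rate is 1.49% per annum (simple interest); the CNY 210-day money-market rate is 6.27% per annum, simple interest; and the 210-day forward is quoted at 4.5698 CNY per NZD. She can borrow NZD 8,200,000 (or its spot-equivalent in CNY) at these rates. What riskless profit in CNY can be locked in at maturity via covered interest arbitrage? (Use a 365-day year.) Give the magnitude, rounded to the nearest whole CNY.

T = 210/365 years.
Invest the NZD and cover forward: 8,200,000 × 1.0085726027 × 4.5698 = CNY 37,793,595.65.
Convert at spot and invest in CNY: 8,200,000 × 4.4002 × 1.0360739726 = CNY 37,383,248.09.
The quoted forward overvalues NZD, so borrow CNY, buy NZD at spot, deposit the NZD at 1.49%, and sell the proceeds forward at 4.5698.
Profit = 37,793,595.65 − 37,383,248.09 = CNY 410,348.

CNY 410,348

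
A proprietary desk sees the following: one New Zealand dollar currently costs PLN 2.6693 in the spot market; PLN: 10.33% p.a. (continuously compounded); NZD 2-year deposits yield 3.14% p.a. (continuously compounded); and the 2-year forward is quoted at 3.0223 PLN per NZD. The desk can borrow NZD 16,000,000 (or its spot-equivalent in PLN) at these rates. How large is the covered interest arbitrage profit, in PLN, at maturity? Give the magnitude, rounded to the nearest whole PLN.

T = 2 years.
Route A — deposit NZD, sell forward: 16,000,000 × 1.0648138552 × 3.0223 = PLN 51,490,990.63.
Route B — convert at spot, deposit PLN: 16,000,000 × 2.6693 × 1.2294906771 = PLN 52,510,071.43.
The quoted forward undervalues NZD, so borrow NZD, convert to PLN at spot, deposit the PLN at 10.33%, and buy NZD forward at 3.0223 to cover the loan.
Arbitrage profit = |51,490,990.63 − 52,510,071.43| = PLN 1,019,081.

PLN 1,019,081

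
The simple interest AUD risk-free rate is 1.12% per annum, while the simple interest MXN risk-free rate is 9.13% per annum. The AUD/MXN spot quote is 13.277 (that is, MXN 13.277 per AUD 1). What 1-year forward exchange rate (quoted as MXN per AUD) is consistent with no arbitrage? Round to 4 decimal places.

14.3287

T = 1 year.
Growth of 1 MXN over T: 1 + 0.0913×1 = 1.091300.
AUD accumulates by 1 + 0.0112×1 = 1.011200.
Forward (MXN per AUD) = 13.277 × 1.091300 / 1.011200 = 14.328709.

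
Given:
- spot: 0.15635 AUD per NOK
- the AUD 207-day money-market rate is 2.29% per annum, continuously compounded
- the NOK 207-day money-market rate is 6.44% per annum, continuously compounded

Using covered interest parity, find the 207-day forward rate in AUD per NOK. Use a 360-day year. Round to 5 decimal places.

0.15266

T = 207/360 years.
AUD accumulates by e^(0.0229×207/360) = 1.0132546.
NOK accumulates by e^(0.0644×207/360) = 1.0377242.
Forward (AUD per NOK) = 0.15635 × 1.0132546 / 1.0377242 = 0.1526633.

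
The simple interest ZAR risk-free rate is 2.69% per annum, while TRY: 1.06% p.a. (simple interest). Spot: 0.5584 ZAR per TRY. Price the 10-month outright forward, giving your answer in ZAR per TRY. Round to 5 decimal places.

T = 10/12 years.
ZAR growth factor: 1 + 0.0269×10/12 = 1.0224167.
Growth of 1 TRY over T: 1 + 0.0106×10/12 = 1.0088333.
Forward (ZAR per TRY) = 0.5584 × 1.0224167 / 1.0088333 = 0.5659186.

0.56592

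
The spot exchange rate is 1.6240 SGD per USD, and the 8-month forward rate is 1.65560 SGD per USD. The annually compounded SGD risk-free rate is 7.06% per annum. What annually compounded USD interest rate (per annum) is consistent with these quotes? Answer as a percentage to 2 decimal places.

T = 8/12 years.
By CIP, F/S equals the SGD-to-USD growth ratio: 1.6556/1.624 = 1.0194581.
SGD growth factor: (1 + 0.0706)^(8/12) = 1.0465295.
Hence g_USD = 1.0265547.
r = 1.0265547^(12/8) − 1 = 0.040095 → 4.01%.

4.01%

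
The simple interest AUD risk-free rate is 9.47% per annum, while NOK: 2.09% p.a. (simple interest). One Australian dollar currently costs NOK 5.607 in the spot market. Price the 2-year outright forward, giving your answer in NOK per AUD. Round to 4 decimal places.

T = 2 years.
NOK growth factor: 1 + 0.0209×2 = 1.041800.
AUD growth factor: 1 + 0.0947×2 = 1.189400.
Forward (NOK per AUD) = 5.607 × 1.041800 / 1.189400 = 4.911193.

4.9112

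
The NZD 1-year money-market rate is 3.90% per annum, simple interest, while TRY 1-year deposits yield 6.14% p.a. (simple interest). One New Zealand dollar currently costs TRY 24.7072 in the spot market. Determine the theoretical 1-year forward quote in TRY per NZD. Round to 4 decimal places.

T = 1 year.
TRY growth factor: 1 + 0.0614×1 = 1.061400.
NZD accumulates by 1 + 0.0390×1 = 1.039000.
So F = 24.7072 × 1.061400 / 1.039000 = 25.239867 (TRY/NZD).

25.2399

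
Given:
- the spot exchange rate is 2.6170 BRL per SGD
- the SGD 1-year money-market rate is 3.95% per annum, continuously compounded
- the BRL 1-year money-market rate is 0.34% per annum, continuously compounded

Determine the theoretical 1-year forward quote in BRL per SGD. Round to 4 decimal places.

T = 1 year.
Growth of 1 BRL over T: e^(0.0034×1) = 1.0034058.
Growth of 1 SGD over T: e^(0.0395×1) = 1.0402905.
CIP: F = S · (grow BRL)/(grow SGD) = 2.617 × 1.0034058/1.0402905 = 2.524211 BRL per SGD.

2.5242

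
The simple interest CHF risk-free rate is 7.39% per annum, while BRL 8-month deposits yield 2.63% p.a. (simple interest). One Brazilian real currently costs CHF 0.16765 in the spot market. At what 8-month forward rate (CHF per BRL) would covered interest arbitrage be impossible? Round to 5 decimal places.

0.17288

T = 8/12 years.
Growth of 1 CHF over T: 1 + 0.0739×8/12 = 1.0492667.
BRL accumulates by 1 + 0.0263×8/12 = 1.0175333.
So F = 0.16765 × 1.0492667 / 1.0175333 = 0.1728784 (CHF/BRL).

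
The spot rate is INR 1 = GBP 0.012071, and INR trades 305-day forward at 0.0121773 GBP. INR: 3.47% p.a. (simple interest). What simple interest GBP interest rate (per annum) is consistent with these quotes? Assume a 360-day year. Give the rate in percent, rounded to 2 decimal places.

T = 305/360 years.
CIP gives F = S · g_GBP/g_INR, so g_GBP/g_INR = 0.0121773/0.012071 = 1.0088062.
The INR side grows by 1 + 0.0347×305/360 = 1.0293986.
Hence g_GBP = 1.0384637.
r = (1.0384637 − 1)/(305/360) = 0.045400 → 4.54%.

4.54%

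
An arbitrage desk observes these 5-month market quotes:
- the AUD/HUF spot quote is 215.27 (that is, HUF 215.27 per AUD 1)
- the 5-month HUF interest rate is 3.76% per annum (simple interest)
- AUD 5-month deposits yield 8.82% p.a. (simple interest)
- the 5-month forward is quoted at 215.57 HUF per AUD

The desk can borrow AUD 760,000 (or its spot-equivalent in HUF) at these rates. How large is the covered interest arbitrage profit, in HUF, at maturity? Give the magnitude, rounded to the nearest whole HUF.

HUF 3,685,722

T = 5/12 years.
Keep in AUD, deliver into the forward: 760,000·1.036750·215.57 = HUF 169,854,070.10.
Swap to HUF now, deposit: 760,000·215.27·1.01566666667 = HUF 166,168,348.13.
The quoted forward overvalues AUD, so borrow HUF, buy AUD at spot, deposit the AUD at 8.82%, and sell the proceeds forward at 215.57.
The gap between the two covered legs is HUF 3,685,722.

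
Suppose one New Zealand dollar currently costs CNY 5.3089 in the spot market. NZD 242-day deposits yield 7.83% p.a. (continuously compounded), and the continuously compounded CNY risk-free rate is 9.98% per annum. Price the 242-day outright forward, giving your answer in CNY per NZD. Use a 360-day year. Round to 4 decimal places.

T = 242/360 years.
CNY growth factor: e^(0.0998×242/360) = 1.0693893.
Growth of 1 NZD over T: e^(0.0783×242/360) = 1.0540448.
CIP: F = S · (grow CNY)/(grow NZD) = 5.3089 × 1.0693893/1.0540448 = 5.386186 CNY per NZD.

5.3862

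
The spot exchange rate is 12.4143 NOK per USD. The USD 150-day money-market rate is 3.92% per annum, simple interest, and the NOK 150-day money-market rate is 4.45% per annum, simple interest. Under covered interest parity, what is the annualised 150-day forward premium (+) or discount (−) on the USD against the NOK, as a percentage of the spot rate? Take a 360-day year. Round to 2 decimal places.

T = 150/360 years.
F = S · g_NOK/g_USD = 12.4143 × 1.0185417/1.0163333 = 12.4412751.
Annualised premium = (F − S)/S × (1/T) = (12.4412751 − 12.4143)/12.4143 ÷ (150/360) = 0.52%.

+0.52%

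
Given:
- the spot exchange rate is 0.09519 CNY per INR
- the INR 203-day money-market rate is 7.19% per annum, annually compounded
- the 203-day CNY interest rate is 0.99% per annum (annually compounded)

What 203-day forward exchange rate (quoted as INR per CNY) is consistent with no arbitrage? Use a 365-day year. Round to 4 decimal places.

T = 203/365 years.
CNY growth factor: (1 + 0.0099)^(203/365) = 1.00549399.
INR accumulates by (1 + 0.0719)^(203/365) = 1.03937133.
CIP: F = S · (grow CNY)/(grow INR) = 0.09519 × 1.00549399/1.03937133 = 0.092087371 CNY per INR.
Quoted the other way: 1/0.092087371 = 10.8593 INR per CNY.

10.8593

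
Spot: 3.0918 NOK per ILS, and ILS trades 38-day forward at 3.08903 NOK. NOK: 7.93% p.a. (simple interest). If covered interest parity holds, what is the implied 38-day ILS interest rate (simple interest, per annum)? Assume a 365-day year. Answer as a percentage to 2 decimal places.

8.80%

T = 38/365 years.
By CIP, F/S equals the NOK-to-ILS growth ratio: 3.08903/3.0918 = 0.9991041.
NOK growth factor: 1 + 0.0793×38/365 = 1.0082559.
Hence g_ILS = 1.009160.
r = (1.009160 − 1)/(38/365) = 0.087984 → 8.80%.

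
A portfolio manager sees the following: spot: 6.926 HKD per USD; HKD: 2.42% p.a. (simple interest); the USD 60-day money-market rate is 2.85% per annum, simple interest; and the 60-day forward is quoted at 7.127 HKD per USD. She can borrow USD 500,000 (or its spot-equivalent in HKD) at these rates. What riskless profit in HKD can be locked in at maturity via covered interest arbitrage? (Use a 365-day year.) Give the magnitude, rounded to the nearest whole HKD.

T = 60/365 years.
Invest the USD and cover forward: 500,000 × 1.004684932 × 7.127 = HKD 3,580,194.76.
Convert at spot and invest in HKD: 500,000 × 6.926 × 1.003978082 = HKD 3,476,776.10.
The quoted forward overvalues USD, so borrow HKD, buy USD at spot, deposit the USD at 2.85%, and sell the proceeds forward at 7.127.
The gap between the two covered legs is HKD 103,419.

HKD 103,419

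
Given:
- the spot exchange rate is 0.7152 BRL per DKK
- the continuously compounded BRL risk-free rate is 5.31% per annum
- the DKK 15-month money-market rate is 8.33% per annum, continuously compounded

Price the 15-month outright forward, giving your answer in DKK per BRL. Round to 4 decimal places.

T = 15/12 years.
Growth of 1 BRL over T: e^(0.0531×15/12) = 1.0686274.
Growth of 1 DKK over T: e^(0.0833×15/12) = 1.1097392.
Forward (BRL per DKK) = 0.7152 × 1.0686274 / 1.1097392 = 0.6887044.
Invert for DKK per BRL: 1 / 0.6887044 = 1.4520.

1.4520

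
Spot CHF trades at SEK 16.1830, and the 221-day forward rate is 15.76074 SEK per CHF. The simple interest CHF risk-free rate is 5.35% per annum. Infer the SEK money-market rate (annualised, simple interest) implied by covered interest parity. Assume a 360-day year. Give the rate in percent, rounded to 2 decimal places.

0.96%

T = 221/360 years.
F/S = 15.76074/16.183 = 0.9739072 = (growth of SEK) / (growth of CHF).
The CHF side grows by 1 + 0.0535×221/360 = 1.0328431.
So the SEK growth factor = 1.0058933.
r = (1.0058933 − 1)/(221/360) = 0.009600 → 0.96%.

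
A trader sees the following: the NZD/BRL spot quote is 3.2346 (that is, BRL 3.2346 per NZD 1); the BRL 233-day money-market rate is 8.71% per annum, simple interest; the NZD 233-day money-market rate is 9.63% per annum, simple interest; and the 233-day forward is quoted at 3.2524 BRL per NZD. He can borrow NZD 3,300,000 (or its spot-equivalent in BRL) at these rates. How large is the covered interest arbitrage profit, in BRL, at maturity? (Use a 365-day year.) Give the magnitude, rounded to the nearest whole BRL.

T = 233/365 years.
Route A — deposit NZD, sell forward: 3,300,000 × 1.0614736986 × 3.2524 = BRL 11,392,712.29.
Route B — convert at spot, deposit BRL: 3,300,000 × 3.2346 × 1.0556008219 = BRL 11,267,673.18.
The quoted forward overvalues NZD, so borrow BRL, buy NZD at spot, deposit the NZD at 9.63%, and sell the proceeds forward at 3.2524.
The gap between the two covered legs is BRL 125,039.

BRL 125,039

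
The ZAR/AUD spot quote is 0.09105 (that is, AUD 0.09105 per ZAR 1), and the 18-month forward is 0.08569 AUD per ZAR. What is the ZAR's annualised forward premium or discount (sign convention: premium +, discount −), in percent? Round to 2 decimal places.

T = 18/12 years.
Period premium: (0.08569 − 0.09105)/0.09105 = -0.0588688.
Annualise by dividing by T: -0.0588688 / (18/12) = -0.039246 → -3.92%.

-3.92%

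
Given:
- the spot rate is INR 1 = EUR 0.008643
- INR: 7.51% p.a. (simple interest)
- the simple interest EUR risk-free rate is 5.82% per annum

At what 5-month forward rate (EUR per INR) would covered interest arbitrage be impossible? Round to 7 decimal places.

0.0085840

T = 5/12 years.
EUR growth factor: 1 + 0.0582×5/12 = 1.024250.
Growth of 1 INR over T: 1 + 0.0751×5/12 = 1.0312917.
CIP: F = S · (grow EUR)/(grow INR) = 0.008643 × 1.024250/1.0312917 = 0.008583985 EUR per INR.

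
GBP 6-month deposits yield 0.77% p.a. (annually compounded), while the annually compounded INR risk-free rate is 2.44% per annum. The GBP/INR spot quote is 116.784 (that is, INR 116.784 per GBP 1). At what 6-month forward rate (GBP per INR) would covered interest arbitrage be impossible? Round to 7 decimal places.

0.0084927

T = 6/12 years.
INR accumulates by (1 + 0.0244)^(6/12) = 1.0121265.
GBP accumulates by (1 + 0.0077)^(6/12) = 1.0038426.
CIP: F = S · (grow INR)/(grow GBP) = 116.784 × 1.0121265/1.0038426 = 117.7477 INR per GBP.
Quoted the other way: 1/117.7477 = 0.0084927 GBP per INR.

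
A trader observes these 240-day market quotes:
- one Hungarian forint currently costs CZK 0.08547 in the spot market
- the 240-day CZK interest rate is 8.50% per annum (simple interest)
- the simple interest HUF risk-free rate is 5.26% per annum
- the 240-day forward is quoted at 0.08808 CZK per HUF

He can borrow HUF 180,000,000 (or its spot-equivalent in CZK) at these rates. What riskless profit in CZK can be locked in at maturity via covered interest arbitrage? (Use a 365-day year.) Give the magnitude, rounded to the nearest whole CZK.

T = 240/365 years.
Route A — deposit HUF, sell forward: 180,000,000 × 1.0345863014 × 0.08808 = CZK 16,402,745.06.
Route B — convert at spot, deposit CZK: 180,000,000 × 0.08547 × 1.055890411 = CZK 16,244,451.62.
The quoted forward overvalues HUF, so borrow CZK, buy HUF at spot, deposit the HUF at 5.26%, and sell the proceeds forward at 0.08808.
Profit = 16,402,745.06 − 16,244,451.62 = CZK 158,293.

CZK 158,293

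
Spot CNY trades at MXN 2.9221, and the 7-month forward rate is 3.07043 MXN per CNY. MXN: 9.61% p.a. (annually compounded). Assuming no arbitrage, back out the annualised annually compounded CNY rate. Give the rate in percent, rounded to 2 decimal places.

0.69%

T = 7/12 years.
CIP gives F = S · g_MXN/g_CNY, so g_MXN/g_CNY = 3.07043/2.9221 = 1.0507614.
MXN growth factor: (1 + 0.0961)^(7/12) = 1.0549842.
Hence g_CNY = 1.0040188.
r = 1.0040188^(12/7) − 1 = 0.006899 → 0.69%.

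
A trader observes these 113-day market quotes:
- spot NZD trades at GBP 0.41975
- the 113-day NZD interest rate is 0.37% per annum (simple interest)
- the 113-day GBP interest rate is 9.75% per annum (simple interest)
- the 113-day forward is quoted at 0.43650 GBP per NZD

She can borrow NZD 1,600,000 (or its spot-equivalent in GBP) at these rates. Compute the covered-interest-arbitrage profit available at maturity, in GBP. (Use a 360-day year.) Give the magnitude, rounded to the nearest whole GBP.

T = 113/360 years.
Route A — deposit NZD, sell forward: 1,600,000 × 1.00116139 × 0.43650 = GBP 699,211.11.
Route B — convert at spot, deposit GBP: 1,600,000 × 0.41975 × 1.03060417 = GBP 692,153.76.
The quoted forward overvalues NZD, so borrow GBP, buy NZD at spot, deposit the NZD at 0.37%, and sell the proceeds forward at 0.43650.
The gap between the two covered legs is GBP 7,057.

GBP 7,057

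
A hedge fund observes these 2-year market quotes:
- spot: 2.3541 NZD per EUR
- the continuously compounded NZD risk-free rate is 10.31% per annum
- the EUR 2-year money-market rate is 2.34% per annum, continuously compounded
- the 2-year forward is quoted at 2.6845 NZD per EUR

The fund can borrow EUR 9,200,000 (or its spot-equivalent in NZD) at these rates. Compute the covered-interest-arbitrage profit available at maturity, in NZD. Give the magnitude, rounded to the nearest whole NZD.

NZD 736,604

T = 2 years.
Keep in EUR, deliver into the forward: 9,200,000·1.0479124056·2.6845 = NZD 25,880,711.85.
Swap to NZD now, deposit: 9,200,000·2.3541·1.2289989792 = NZD 26,617,315.77.
The quoted forward undervalues EUR, so borrow EUR, convert to NZD at spot, deposit the NZD at 10.31%, and buy EUR forward at 2.6845 to cover the loan.
The gap between the two covered legs is NZD 736,604.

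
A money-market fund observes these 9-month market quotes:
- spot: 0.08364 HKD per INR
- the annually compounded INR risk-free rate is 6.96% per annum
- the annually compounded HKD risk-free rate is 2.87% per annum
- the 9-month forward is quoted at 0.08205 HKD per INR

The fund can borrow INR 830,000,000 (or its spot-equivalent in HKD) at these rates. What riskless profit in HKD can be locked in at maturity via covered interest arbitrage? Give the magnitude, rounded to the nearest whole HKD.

HKD 716,140

T = 9/12 years.
Route A — deposit INR, sell forward: 830,000,000 × 1.0517585367 × 0.08205 = HKD 71,626,333.99.
Route B — convert at spot, deposit HKD: 830,000,000 × 0.08364 × 1.0214486879 = HKD 70,910,193.65.
The quoted forward overvalues INR, so borrow HKD, buy INR at spot, deposit the INR at 6.96%, and sell the proceeds forward at 0.08205.
Profit = 71,626,333.99 − 70,910,193.65 = HKD 716,140.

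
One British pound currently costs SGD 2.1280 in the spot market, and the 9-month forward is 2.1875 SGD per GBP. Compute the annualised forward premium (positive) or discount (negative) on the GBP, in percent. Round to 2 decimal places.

+3.73%

T = 9/12 years.
(F − S)/S = (2.1875 − 2.128)/2.128 = 0.0279605.
Annualise by dividing by T: 0.0279605 / (9/12) = 0.037281 → 3.73%.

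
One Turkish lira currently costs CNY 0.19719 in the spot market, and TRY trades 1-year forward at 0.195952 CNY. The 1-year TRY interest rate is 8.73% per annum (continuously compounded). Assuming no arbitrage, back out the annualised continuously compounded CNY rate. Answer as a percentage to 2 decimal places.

T = 1 year.
By CIP, F/S equals the CNY-to-TRY growth ratio: 0.195952/0.19719 = 0.9937218.
The TRY side grows by e^(0.0873×1) = 1.091224.
That pins the CNY growth at 1.0843731.
r = ln(1.0843731)/1 = 0.081002 → 8.10%.

8.10%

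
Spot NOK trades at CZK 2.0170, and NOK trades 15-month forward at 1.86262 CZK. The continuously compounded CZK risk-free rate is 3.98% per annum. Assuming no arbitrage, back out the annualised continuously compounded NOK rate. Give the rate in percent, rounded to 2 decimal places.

T = 15/12 years.
By CIP, F/S equals the CZK-to-NOK growth ratio: 1.86262/2.017 = 0.9234606.
The CZK side grows by e^(0.0398×15/12) = 1.0510083.
Hence g_NOK = 1.1381193.
r = ln(1.1381193)/(15/12) = 0.103502 → 10.35%.

10.35%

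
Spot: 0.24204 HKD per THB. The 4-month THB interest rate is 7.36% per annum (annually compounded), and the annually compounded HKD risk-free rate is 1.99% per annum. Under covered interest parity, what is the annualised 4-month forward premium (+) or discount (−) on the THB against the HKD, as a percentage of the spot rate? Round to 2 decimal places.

-5.09%

T = 4/12 years.
F = S · g_HKD/g_THB = 0.24204 × 1.0065898/1.0239549 = 0.23793528.
Annualised premium = (F − S)/S × (1/T) = (0.23793528 − 0.24204)/0.24204 ÷ (4/12) = -5.09%.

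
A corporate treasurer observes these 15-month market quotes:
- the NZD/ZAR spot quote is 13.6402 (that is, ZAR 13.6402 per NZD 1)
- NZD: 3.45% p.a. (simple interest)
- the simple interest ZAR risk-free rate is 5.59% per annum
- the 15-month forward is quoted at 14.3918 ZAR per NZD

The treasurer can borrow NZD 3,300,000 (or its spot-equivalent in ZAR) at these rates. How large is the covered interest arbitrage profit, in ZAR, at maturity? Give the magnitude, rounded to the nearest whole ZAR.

T = 15/12 years.
Keep in NZD, deliver into the forward: 3,300,000·1.043125·14.3918 = ZAR 49,541,073.04.
Swap to ZAR now, deposit: 3,300,000·13.6402·1.069875 = ZAR 48,157,919.62.
The quoted forward overvalues NZD, so borrow ZAR, buy NZD at spot, deposit the NZD at 3.45%, and sell the proceeds forward at 14.3918.
Arbitrage profit = |49,541,073.04 − 48,157,919.62| = ZAR 1,383,153.

ZAR 1,383,153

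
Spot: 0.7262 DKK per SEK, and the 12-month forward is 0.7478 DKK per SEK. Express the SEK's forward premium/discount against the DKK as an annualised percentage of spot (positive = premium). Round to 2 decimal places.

T = 1 year.
(F − S)/S = (0.7478 − 0.7262)/0.7262 = 0.0297439.
Annualise by dividing by T: 0.0297439 / 1 = 0.029744 → 2.97%.

+2.97%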